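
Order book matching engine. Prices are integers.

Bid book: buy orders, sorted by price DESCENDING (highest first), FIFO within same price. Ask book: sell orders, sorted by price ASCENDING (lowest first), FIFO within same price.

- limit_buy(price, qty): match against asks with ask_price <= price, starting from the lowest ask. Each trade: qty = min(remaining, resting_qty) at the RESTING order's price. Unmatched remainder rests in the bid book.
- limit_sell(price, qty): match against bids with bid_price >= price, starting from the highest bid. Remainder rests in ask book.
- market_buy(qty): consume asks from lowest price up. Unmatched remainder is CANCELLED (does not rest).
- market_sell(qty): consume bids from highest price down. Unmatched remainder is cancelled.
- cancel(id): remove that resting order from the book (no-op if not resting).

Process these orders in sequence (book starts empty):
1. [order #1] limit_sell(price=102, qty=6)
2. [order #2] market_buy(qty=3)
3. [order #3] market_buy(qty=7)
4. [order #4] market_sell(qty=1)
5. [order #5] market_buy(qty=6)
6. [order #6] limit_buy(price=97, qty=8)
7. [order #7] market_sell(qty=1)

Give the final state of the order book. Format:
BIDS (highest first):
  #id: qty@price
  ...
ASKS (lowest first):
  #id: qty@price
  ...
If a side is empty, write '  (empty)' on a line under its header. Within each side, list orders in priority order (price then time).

Answer: BIDS (highest first):
  #6: 7@97
ASKS (lowest first):
  (empty)

Derivation:
After op 1 [order #1] limit_sell(price=102, qty=6): fills=none; bids=[-] asks=[#1:6@102]
After op 2 [order #2] market_buy(qty=3): fills=#2x#1:3@102; bids=[-] asks=[#1:3@102]
After op 3 [order #3] market_buy(qty=7): fills=#3x#1:3@102; bids=[-] asks=[-]
After op 4 [order #4] market_sell(qty=1): fills=none; bids=[-] asks=[-]
After op 5 [order #5] market_buy(qty=6): fills=none; bids=[-] asks=[-]
After op 6 [order #6] limit_buy(price=97, qty=8): fills=none; bids=[#6:8@97] asks=[-]
After op 7 [order #7] market_sell(qty=1): fills=#6x#7:1@97; bids=[#6:7@97] asks=[-]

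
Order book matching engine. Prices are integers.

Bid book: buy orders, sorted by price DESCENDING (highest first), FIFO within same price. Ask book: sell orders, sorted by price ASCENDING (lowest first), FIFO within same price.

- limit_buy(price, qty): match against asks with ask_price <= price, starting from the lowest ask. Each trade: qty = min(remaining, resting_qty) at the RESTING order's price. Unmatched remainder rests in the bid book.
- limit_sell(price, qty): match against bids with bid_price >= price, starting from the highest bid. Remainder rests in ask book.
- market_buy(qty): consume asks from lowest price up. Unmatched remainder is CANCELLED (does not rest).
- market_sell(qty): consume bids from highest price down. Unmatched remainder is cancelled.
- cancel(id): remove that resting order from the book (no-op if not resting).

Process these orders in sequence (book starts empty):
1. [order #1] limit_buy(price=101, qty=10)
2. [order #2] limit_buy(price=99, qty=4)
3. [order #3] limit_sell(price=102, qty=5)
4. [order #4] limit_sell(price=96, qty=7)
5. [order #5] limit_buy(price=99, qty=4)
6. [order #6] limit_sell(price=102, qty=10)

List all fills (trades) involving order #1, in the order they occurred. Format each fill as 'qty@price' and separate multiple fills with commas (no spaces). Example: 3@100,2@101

Answer: 7@101

Derivation:
After op 1 [order #1] limit_buy(price=101, qty=10): fills=none; bids=[#1:10@101] asks=[-]
After op 2 [order #2] limit_buy(price=99, qty=4): fills=none; bids=[#1:10@101 #2:4@99] asks=[-]
After op 3 [order #3] limit_sell(price=102, qty=5): fills=none; bids=[#1:10@101 #2:4@99] asks=[#3:5@102]
After op 4 [order #4] limit_sell(price=96, qty=7): fills=#1x#4:7@101; bids=[#1:3@101 #2:4@99] asks=[#3:5@102]
After op 5 [order #5] limit_buy(price=99, qty=4): fills=none; bids=[#1:3@101 #2:4@99 #5:4@99] asks=[#3:5@102]
After op 6 [order #6] limit_sell(price=102, qty=10): fills=none; bids=[#1:3@101 #2:4@99 #5:4@99] asks=[#3:5@102 #6:10@102]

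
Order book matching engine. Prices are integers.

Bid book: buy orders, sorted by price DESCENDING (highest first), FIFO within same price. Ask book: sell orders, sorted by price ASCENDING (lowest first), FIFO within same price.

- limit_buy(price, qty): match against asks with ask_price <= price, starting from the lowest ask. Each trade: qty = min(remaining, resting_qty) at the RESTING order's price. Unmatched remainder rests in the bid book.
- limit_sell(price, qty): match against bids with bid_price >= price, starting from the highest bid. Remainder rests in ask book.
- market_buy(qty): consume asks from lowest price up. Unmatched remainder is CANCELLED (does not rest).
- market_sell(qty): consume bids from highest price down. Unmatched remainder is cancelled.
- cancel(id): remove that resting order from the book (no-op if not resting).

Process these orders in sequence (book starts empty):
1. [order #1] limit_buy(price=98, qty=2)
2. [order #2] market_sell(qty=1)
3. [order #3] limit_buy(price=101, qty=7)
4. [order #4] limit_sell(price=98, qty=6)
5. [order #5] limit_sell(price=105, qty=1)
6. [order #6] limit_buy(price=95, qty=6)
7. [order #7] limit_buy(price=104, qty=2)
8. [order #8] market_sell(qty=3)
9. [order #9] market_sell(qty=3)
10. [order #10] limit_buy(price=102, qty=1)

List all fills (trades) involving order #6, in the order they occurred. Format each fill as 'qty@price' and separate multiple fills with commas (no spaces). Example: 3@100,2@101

After op 1 [order #1] limit_buy(price=98, qty=2): fills=none; bids=[#1:2@98] asks=[-]
After op 2 [order #2] market_sell(qty=1): fills=#1x#2:1@98; bids=[#1:1@98] asks=[-]
After op 3 [order #3] limit_buy(price=101, qty=7): fills=none; bids=[#3:7@101 #1:1@98] asks=[-]
After op 4 [order #4] limit_sell(price=98, qty=6): fills=#3x#4:6@101; bids=[#3:1@101 #1:1@98] asks=[-]
After op 5 [order #5] limit_sell(price=105, qty=1): fills=none; bids=[#3:1@101 #1:1@98] asks=[#5:1@105]
After op 6 [order #6] limit_buy(price=95, qty=6): fills=none; bids=[#3:1@101 #1:1@98 #6:6@95] asks=[#5:1@105]
After op 7 [order #7] limit_buy(price=104, qty=2): fills=none; bids=[#7:2@104 #3:1@101 #1:1@98 #6:6@95] asks=[#5:1@105]
After op 8 [order #8] market_sell(qty=3): fills=#7x#8:2@104 #3x#8:1@101; bids=[#1:1@98 #6:6@95] asks=[#5:1@105]
After op 9 [order #9] market_sell(qty=3): fills=#1x#9:1@98 #6x#9:2@95; bids=[#6:4@95] asks=[#5:1@105]
After op 10 [order #10] limit_buy(price=102, qty=1): fills=none; bids=[#10:1@102 #6:4@95] asks=[#5:1@105]

Answer: 2@95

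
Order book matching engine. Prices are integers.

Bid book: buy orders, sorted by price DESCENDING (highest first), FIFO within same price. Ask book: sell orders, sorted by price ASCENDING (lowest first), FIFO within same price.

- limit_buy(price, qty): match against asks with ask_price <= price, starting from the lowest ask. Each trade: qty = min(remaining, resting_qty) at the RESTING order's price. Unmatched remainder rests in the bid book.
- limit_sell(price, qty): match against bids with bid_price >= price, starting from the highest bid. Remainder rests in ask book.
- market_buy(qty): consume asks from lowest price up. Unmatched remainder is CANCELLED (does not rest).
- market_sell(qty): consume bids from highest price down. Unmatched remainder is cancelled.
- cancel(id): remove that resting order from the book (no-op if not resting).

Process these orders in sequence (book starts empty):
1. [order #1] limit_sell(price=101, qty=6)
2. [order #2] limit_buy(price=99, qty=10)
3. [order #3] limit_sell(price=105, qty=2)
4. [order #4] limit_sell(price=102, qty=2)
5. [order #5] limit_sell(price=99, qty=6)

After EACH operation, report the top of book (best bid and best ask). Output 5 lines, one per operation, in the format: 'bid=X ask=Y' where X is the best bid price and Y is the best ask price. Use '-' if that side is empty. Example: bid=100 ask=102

After op 1 [order #1] limit_sell(price=101, qty=6): fills=none; bids=[-] asks=[#1:6@101]
After op 2 [order #2] limit_buy(price=99, qty=10): fills=none; bids=[#2:10@99] asks=[#1:6@101]
After op 3 [order #3] limit_sell(price=105, qty=2): fills=none; bids=[#2:10@99] asks=[#1:6@101 #3:2@105]
After op 4 [order #4] limit_sell(price=102, qty=2): fills=none; bids=[#2:10@99] asks=[#1:6@101 #4:2@102 #3:2@105]
After op 5 [order #5] limit_sell(price=99, qty=6): fills=#2x#5:6@99; bids=[#2:4@99] asks=[#1:6@101 #4:2@102 #3:2@105]

Answer: bid=- ask=101
bid=99 ask=101
bid=99 ask=101
bid=99 ask=101
bid=99 ask=101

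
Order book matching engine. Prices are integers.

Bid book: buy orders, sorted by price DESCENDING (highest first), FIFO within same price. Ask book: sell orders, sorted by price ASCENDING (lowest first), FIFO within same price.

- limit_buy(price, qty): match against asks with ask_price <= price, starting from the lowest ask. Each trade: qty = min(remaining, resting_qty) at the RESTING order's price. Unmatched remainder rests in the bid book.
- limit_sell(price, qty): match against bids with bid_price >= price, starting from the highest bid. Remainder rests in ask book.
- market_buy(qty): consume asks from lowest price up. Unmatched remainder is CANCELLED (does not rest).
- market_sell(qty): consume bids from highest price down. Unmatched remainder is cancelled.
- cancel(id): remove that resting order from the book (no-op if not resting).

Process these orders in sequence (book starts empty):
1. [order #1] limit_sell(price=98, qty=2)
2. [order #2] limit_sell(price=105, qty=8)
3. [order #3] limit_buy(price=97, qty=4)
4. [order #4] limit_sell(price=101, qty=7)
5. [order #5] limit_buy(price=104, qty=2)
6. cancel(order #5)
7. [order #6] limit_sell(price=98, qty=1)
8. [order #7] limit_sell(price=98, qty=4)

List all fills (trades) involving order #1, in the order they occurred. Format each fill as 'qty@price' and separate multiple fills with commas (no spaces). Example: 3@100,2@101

Answer: 2@98

Derivation:
After op 1 [order #1] limit_sell(price=98, qty=2): fills=none; bids=[-] asks=[#1:2@98]
After op 2 [order #2] limit_sell(price=105, qty=8): fills=none; bids=[-] asks=[#1:2@98 #2:8@105]
After op 3 [order #3] limit_buy(price=97, qty=4): fills=none; bids=[#3:4@97] asks=[#1:2@98 #2:8@105]
After op 4 [order #4] limit_sell(price=101, qty=7): fills=none; bids=[#3:4@97] asks=[#1:2@98 #4:7@101 #2:8@105]
After op 5 [order #5] limit_buy(price=104, qty=2): fills=#5x#1:2@98; bids=[#3:4@97] asks=[#4:7@101 #2:8@105]
After op 6 cancel(order #5): fills=none; bids=[#3:4@97] asks=[#4:7@101 #2:8@105]
After op 7 [order #6] limit_sell(price=98, qty=1): fills=none; bids=[#3:4@97] asks=[#6:1@98 #4:7@101 #2:8@105]
After op 8 [order #7] limit_sell(price=98, qty=4): fills=none; bids=[#3:4@97] asks=[#6:1@98 #7:4@98 #4:7@101 #2:8@105]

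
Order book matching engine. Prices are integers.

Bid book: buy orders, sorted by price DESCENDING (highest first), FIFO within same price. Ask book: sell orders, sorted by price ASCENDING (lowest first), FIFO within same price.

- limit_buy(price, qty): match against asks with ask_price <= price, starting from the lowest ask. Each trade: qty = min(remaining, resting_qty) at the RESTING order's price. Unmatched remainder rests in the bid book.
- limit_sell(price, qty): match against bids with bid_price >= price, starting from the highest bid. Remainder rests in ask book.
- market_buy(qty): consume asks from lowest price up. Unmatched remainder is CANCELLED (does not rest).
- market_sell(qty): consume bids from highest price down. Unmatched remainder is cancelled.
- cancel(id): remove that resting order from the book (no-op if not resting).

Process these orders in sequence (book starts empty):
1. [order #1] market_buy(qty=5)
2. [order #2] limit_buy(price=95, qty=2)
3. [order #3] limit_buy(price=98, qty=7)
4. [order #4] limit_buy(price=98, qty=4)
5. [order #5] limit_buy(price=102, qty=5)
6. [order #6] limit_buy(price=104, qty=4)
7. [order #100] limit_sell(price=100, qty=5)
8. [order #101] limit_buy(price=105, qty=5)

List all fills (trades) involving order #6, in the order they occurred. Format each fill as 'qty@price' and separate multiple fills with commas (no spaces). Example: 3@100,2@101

Answer: 4@104

Derivation:
After op 1 [order #1] market_buy(qty=5): fills=none; bids=[-] asks=[-]
After op 2 [order #2] limit_buy(price=95, qty=2): fills=none; bids=[#2:2@95] asks=[-]
After op 3 [order #3] limit_buy(price=98, qty=7): fills=none; bids=[#3:7@98 #2:2@95] asks=[-]
After op 4 [order #4] limit_buy(price=98, qty=4): fills=none; bids=[#3:7@98 #4:4@98 #2:2@95] asks=[-]
After op 5 [order #5] limit_buy(price=102, qty=5): fills=none; bids=[#5:5@102 #3:7@98 #4:4@98 #2:2@95] asks=[-]
After op 6 [order #6] limit_buy(price=104, qty=4): fills=none; bids=[#6:4@104 #5:5@102 #3:7@98 #4:4@98 #2:2@95] asks=[-]
After op 7 [order #100] limit_sell(price=100, qty=5): fills=#6x#100:4@104 #5x#100:1@102; bids=[#5:4@102 #3:7@98 #4:4@98 #2:2@95] asks=[-]
After op 8 [order #101] limit_buy(price=105, qty=5): fills=none; bids=[#101:5@105 #5:4@102 #3:7@98 #4:4@98 #2:2@95] asks=[-]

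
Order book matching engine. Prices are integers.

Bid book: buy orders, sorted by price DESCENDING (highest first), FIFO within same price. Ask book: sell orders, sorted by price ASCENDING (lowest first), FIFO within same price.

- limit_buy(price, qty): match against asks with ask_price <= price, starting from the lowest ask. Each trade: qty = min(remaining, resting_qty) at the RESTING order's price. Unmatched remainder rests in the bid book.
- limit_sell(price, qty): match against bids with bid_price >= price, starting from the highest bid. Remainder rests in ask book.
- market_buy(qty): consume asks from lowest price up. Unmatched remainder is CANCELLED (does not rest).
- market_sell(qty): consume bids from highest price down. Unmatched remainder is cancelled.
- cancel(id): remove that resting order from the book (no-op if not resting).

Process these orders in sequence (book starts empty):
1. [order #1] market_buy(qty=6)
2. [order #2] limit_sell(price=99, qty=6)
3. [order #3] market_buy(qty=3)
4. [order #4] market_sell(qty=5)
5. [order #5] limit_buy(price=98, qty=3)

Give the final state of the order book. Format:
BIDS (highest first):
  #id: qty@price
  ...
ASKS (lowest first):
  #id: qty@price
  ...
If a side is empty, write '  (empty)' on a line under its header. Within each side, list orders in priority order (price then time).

Answer: BIDS (highest first):
  #5: 3@98
ASKS (lowest first):
  #2: 3@99

Derivation:
After op 1 [order #1] market_buy(qty=6): fills=none; bids=[-] asks=[-]
After op 2 [order #2] limit_sell(price=99, qty=6): fills=none; bids=[-] asks=[#2:6@99]
After op 3 [order #3] market_buy(qty=3): fills=#3x#2:3@99; bids=[-] asks=[#2:3@99]
After op 4 [order #4] market_sell(qty=5): fills=none; bids=[-] asks=[#2:3@99]
After op 5 [order #5] limit_buy(price=98, qty=3): fills=none; bids=[#5:3@98] asks=[#2:3@99]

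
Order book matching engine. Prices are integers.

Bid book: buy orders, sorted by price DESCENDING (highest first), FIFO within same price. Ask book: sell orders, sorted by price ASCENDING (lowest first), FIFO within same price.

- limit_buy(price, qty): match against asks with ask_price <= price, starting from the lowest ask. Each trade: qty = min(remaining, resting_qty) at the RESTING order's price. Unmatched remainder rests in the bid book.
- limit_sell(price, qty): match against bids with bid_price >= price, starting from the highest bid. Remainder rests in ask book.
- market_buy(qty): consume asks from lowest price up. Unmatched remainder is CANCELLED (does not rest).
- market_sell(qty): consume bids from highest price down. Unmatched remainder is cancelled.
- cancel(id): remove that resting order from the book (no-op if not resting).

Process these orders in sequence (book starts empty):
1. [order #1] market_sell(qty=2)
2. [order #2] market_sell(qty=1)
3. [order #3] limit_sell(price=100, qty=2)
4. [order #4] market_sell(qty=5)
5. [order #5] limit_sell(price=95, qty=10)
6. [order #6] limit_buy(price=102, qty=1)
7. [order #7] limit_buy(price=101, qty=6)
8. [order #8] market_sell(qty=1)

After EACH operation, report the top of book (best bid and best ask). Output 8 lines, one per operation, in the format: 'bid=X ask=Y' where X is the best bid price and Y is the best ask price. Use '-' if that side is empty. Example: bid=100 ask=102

After op 1 [order #1] market_sell(qty=2): fills=none; bids=[-] asks=[-]
After op 2 [order #2] market_sell(qty=1): fills=none; bids=[-] asks=[-]
After op 3 [order #3] limit_sell(price=100, qty=2): fills=none; bids=[-] asks=[#3:2@100]
After op 4 [order #4] market_sell(qty=5): fills=none; bids=[-] asks=[#3:2@100]
After op 5 [order #5] limit_sell(price=95, qty=10): fills=none; bids=[-] asks=[#5:10@95 #3:2@100]
After op 6 [order #6] limit_buy(price=102, qty=1): fills=#6x#5:1@95; bids=[-] asks=[#5:9@95 #3:2@100]
After op 7 [order #7] limit_buy(price=101, qty=6): fills=#7x#5:6@95; bids=[-] asks=[#5:3@95 #3:2@100]
After op 8 [order #8] market_sell(qty=1): fills=none; bids=[-] asks=[#5:3@95 #3:2@100]

Answer: bid=- ask=-
bid=- ask=-
bid=- ask=100
bid=- ask=100
bid=- ask=95
bid=- ask=95
bid=- ask=95
bid=- ask=95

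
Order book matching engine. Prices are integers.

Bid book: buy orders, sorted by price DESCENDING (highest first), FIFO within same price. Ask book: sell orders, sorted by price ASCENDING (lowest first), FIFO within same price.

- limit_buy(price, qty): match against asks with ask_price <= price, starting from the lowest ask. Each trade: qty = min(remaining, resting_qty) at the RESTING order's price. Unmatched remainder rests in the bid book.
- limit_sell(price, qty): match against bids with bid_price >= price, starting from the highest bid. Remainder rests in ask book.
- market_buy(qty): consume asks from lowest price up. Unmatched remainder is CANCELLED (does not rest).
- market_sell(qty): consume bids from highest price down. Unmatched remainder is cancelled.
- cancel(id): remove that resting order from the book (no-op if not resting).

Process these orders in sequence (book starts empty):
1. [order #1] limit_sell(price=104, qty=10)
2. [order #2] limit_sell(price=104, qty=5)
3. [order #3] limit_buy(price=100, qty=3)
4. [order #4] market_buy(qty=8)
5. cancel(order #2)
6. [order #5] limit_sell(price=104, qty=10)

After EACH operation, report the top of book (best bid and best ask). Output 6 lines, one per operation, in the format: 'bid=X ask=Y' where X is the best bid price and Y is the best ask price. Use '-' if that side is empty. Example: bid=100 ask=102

After op 1 [order #1] limit_sell(price=104, qty=10): fills=none; bids=[-] asks=[#1:10@104]
After op 2 [order #2] limit_sell(price=104, qty=5): fills=none; bids=[-] asks=[#1:10@104 #2:5@104]
After op 3 [order #3] limit_buy(price=100, qty=3): fills=none; bids=[#3:3@100] asks=[#1:10@104 #2:5@104]
After op 4 [order #4] market_buy(qty=8): fills=#4x#1:8@104; bids=[#3:3@100] asks=[#1:2@104 #2:5@104]
After op 5 cancel(order #2): fills=none; bids=[#3:3@100] asks=[#1:2@104]
After op 6 [order #5] limit_sell(price=104, qty=10): fills=none; bids=[#3:3@100] asks=[#1:2@104 #5:10@104]

Answer: bid=- ask=104
bid=- ask=104
bid=100 ask=104
bid=100 ask=104
bid=100 ask=104
bid=100 ask=104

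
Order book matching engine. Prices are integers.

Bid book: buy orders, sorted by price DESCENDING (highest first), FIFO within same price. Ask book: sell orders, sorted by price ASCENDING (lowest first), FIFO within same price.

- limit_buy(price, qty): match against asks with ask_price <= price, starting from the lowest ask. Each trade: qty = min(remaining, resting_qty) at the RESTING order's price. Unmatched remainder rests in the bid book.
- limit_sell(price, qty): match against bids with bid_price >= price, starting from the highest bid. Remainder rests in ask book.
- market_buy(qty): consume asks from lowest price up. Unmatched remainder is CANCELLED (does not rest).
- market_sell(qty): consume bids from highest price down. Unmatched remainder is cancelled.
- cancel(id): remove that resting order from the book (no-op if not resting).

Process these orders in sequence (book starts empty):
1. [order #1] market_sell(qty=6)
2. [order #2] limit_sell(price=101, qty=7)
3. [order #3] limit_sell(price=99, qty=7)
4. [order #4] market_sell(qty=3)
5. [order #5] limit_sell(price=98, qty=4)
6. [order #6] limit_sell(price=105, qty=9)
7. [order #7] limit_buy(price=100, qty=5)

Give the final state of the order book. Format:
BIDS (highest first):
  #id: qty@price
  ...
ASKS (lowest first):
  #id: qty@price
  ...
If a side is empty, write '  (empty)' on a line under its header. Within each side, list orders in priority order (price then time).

After op 1 [order #1] market_sell(qty=6): fills=none; bids=[-] asks=[-]
After op 2 [order #2] limit_sell(price=101, qty=7): fills=none; bids=[-] asks=[#2:7@101]
After op 3 [order #3] limit_sell(price=99, qty=7): fills=none; bids=[-] asks=[#3:7@99 #2:7@101]
After op 4 [order #4] market_sell(qty=3): fills=none; bids=[-] asks=[#3:7@99 #2:7@101]
After op 5 [order #5] limit_sell(price=98, qty=4): fills=none; bids=[-] asks=[#5:4@98 #3:7@99 #2:7@101]
After op 6 [order #6] limit_sell(price=105, qty=9): fills=none; bids=[-] asks=[#5:4@98 #3:7@99 #2:7@101 #6:9@105]
After op 7 [order #7] limit_buy(price=100, qty=5): fills=#7x#5:4@98 #7x#3:1@99; bids=[-] asks=[#3:6@99 #2:7@101 #6:9@105]

Answer: BIDS (highest first):
  (empty)
ASKS (lowest first):
  #3: 6@99
  #2: 7@101
  #6: 9@105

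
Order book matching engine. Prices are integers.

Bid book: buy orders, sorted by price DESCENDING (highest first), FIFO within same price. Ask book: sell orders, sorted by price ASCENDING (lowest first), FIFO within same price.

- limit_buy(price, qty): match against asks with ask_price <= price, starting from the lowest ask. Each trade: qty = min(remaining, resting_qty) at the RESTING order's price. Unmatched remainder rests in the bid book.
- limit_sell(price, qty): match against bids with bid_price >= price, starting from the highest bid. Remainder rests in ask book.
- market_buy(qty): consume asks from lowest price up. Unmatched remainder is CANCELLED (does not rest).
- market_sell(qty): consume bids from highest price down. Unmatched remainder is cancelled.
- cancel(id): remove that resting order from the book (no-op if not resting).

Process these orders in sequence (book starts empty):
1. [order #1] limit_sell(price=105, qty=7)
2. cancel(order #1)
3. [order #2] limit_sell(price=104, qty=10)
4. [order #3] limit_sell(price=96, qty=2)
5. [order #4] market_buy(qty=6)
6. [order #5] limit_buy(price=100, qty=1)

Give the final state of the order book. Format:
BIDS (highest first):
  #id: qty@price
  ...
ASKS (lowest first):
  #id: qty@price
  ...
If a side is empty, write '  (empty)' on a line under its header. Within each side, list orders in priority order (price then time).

Answer: BIDS (highest first):
  #5: 1@100
ASKS (lowest first):
  #2: 6@104

Derivation:
After op 1 [order #1] limit_sell(price=105, qty=7): fills=none; bids=[-] asks=[#1:7@105]
After op 2 cancel(order #1): fills=none; bids=[-] asks=[-]
After op 3 [order #2] limit_sell(price=104, qty=10): fills=none; bids=[-] asks=[#2:10@104]
After op 4 [order #3] limit_sell(price=96, qty=2): fills=none; bids=[-] asks=[#3:2@96 #2:10@104]
After op 5 [order #4] market_buy(qty=6): fills=#4x#3:2@96 #4x#2:4@104; bids=[-] asks=[#2:6@104]
After op 6 [order #5] limit_buy(price=100, qty=1): fills=none; bids=[#5:1@100] asks=[#2:6@104]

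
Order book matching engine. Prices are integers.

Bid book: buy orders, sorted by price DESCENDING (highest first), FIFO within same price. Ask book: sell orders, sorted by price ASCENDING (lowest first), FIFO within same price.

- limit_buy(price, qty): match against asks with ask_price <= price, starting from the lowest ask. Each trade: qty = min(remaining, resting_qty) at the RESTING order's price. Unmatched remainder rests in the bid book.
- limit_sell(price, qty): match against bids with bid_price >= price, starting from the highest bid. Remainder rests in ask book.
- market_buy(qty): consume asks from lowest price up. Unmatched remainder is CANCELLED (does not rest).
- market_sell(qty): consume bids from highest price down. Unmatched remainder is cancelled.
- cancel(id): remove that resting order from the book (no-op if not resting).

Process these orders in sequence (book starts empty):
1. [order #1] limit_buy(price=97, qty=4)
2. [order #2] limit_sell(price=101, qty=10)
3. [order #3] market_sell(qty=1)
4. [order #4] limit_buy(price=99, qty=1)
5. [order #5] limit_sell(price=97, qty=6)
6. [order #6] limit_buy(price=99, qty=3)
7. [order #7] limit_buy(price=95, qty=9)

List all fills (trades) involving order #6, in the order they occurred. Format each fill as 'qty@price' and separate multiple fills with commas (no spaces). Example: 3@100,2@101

Answer: 2@97

Derivation:
After op 1 [order #1] limit_buy(price=97, qty=4): fills=none; bids=[#1:4@97] asks=[-]
After op 2 [order #2] limit_sell(price=101, qty=10): fills=none; bids=[#1:4@97] asks=[#2:10@101]
After op 3 [order #3] market_sell(qty=1): fills=#1x#3:1@97; bids=[#1:3@97] asks=[#2:10@101]
After op 4 [order #4] limit_buy(price=99, qty=1): fills=none; bids=[#4:1@99 #1:3@97] asks=[#2:10@101]
After op 5 [order #5] limit_sell(price=97, qty=6): fills=#4x#5:1@99 #1x#5:3@97; bids=[-] asks=[#5:2@97 #2:10@101]
After op 6 [order #6] limit_buy(price=99, qty=3): fills=#6x#5:2@97; bids=[#6:1@99] asks=[#2:10@101]
After op 7 [order #7] limit_buy(price=95, qty=9): fills=none; bids=[#6:1@99 #7:9@95] asks=[#2:10@101]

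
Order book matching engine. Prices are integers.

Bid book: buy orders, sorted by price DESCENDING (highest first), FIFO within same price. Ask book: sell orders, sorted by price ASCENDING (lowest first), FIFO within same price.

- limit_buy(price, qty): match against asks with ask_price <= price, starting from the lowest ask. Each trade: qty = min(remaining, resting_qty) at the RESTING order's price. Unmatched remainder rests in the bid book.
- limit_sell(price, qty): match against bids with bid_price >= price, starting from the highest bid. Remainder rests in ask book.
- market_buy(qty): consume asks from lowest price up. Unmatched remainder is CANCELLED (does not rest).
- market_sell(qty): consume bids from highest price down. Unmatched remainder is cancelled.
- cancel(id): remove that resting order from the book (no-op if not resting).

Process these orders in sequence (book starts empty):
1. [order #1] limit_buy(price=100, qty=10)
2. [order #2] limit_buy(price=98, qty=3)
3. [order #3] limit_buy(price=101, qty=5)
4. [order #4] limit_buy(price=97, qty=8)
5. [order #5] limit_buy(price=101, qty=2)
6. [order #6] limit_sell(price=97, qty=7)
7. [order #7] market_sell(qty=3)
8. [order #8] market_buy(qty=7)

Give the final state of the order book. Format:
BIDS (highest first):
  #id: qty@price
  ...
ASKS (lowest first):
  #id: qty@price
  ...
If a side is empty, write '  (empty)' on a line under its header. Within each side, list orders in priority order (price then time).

Answer: BIDS (highest first):
  #1: 7@100
  #2: 3@98
  #4: 8@97
ASKS (lowest first):
  (empty)

Derivation:
After op 1 [order #1] limit_buy(price=100, qty=10): fills=none; bids=[#1:10@100] asks=[-]
After op 2 [order #2] limit_buy(price=98, qty=3): fills=none; bids=[#1:10@100 #2:3@98] asks=[-]
After op 3 [order #3] limit_buy(price=101, qty=5): fills=none; bids=[#3:5@101 #1:10@100 #2:3@98] asks=[-]
After op 4 [order #4] limit_buy(price=97, qty=8): fills=none; bids=[#3:5@101 #1:10@100 #2:3@98 #4:8@97] asks=[-]
After op 5 [order #5] limit_buy(price=101, qty=2): fills=none; bids=[#3:5@101 #5:2@101 #1:10@100 #2:3@98 #4:8@97] asks=[-]
After op 6 [order #6] limit_sell(price=97, qty=7): fills=#3x#6:5@101 #5x#6:2@101; bids=[#1:10@100 #2:3@98 #4:8@97] asks=[-]
After op 7 [order #7] market_sell(qty=3): fills=#1x#7:3@100; bids=[#1:7@100 #2:3@98 #4:8@97] asks=[-]
After op 8 [order #8] market_buy(qty=7): fills=none; bids=[#1:7@100 #2:3@98 #4:8@97] asks=[-]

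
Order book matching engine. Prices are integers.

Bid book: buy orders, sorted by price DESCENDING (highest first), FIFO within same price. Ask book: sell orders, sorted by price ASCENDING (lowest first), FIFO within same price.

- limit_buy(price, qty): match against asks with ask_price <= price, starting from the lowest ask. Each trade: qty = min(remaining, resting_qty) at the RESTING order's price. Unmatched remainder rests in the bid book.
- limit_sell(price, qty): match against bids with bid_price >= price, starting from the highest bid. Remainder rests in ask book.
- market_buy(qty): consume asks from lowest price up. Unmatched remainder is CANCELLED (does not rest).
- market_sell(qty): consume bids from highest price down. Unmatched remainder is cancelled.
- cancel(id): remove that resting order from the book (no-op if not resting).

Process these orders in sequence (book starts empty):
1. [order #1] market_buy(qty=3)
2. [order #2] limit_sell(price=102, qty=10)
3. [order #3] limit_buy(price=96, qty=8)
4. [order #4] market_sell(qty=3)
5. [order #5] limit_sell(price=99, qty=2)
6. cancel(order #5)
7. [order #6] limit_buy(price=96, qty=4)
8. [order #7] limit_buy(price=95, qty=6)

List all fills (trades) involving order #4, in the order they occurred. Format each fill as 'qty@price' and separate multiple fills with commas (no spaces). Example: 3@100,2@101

Answer: 3@96

Derivation:
After op 1 [order #1] market_buy(qty=3): fills=none; bids=[-] asks=[-]
After op 2 [order #2] limit_sell(price=102, qty=10): fills=none; bids=[-] asks=[#2:10@102]
After op 3 [order #3] limit_buy(price=96, qty=8): fills=none; bids=[#3:8@96] asks=[#2:10@102]
After op 4 [order #4] market_sell(qty=3): fills=#3x#4:3@96; bids=[#3:5@96] asks=[#2:10@102]
After op 5 [order #5] limit_sell(price=99, qty=2): fills=none; bids=[#3:5@96] asks=[#5:2@99 #2:10@102]
After op 6 cancel(order #5): fills=none; bids=[#3:5@96] asks=[#2:10@102]
After op 7 [order #6] limit_buy(price=96, qty=4): fills=none; bids=[#3:5@96 #6:4@96] asks=[#2:10@102]
After op 8 [order #7] limit_buy(price=95, qty=6): fills=none; bids=[#3:5@96 #6:4@96 #7:6@95] asks=[#2:10@102]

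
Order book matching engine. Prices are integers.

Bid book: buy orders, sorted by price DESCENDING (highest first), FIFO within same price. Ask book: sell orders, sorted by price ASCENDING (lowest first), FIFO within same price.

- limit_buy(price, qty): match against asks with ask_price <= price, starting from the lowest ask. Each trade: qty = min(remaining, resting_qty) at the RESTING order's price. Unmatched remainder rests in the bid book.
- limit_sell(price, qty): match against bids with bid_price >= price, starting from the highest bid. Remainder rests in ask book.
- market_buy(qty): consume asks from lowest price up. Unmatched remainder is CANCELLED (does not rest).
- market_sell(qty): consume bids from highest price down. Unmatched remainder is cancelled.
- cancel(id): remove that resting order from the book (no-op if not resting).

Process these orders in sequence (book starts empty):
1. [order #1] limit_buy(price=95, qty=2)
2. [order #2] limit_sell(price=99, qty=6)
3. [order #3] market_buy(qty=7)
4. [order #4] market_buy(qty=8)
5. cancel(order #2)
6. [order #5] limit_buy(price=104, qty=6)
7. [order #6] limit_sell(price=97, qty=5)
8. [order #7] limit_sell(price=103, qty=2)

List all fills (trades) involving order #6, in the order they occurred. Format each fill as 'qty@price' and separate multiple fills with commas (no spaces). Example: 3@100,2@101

After op 1 [order #1] limit_buy(price=95, qty=2): fills=none; bids=[#1:2@95] asks=[-]
After op 2 [order #2] limit_sell(price=99, qty=6): fills=none; bids=[#1:2@95] asks=[#2:6@99]
After op 3 [order #3] market_buy(qty=7): fills=#3x#2:6@99; bids=[#1:2@95] asks=[-]
After op 4 [order #4] market_buy(qty=8): fills=none; bids=[#1:2@95] asks=[-]
After op 5 cancel(order #2): fills=none; bids=[#1:2@95] asks=[-]
After op 6 [order #5] limit_buy(price=104, qty=6): fills=none; bids=[#5:6@104 #1:2@95] asks=[-]
After op 7 [order #6] limit_sell(price=97, qty=5): fills=#5x#6:5@104; bids=[#5:1@104 #1:2@95] asks=[-]
After op 8 [order #7] limit_sell(price=103, qty=2): fills=#5x#7:1@104; bids=[#1:2@95] asks=[#7:1@103]

Answer: 5@104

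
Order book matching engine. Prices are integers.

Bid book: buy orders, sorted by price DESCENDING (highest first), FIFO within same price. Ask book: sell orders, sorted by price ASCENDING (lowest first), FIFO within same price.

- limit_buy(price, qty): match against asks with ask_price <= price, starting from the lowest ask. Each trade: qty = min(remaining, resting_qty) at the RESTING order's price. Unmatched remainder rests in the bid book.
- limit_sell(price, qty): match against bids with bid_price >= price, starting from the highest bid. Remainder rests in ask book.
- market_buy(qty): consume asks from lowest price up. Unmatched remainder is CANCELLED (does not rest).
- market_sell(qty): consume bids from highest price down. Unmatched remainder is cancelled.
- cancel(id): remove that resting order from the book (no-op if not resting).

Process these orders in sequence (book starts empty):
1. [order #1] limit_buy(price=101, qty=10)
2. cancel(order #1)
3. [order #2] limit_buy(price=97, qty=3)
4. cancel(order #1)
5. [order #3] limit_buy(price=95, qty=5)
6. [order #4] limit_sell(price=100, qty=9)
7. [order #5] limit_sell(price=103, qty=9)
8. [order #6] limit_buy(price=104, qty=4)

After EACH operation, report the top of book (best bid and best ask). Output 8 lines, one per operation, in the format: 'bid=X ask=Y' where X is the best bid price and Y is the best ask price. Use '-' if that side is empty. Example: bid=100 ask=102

After op 1 [order #1] limit_buy(price=101, qty=10): fills=none; bids=[#1:10@101] asks=[-]
After op 2 cancel(order #1): fills=none; bids=[-] asks=[-]
After op 3 [order #2] limit_buy(price=97, qty=3): fills=none; bids=[#2:3@97] asks=[-]
After op 4 cancel(order #1): fills=none; bids=[#2:3@97] asks=[-]
After op 5 [order #3] limit_buy(price=95, qty=5): fills=none; bids=[#2:3@97 #3:5@95] asks=[-]
After op 6 [order #4] limit_sell(price=100, qty=9): fills=none; bids=[#2:3@97 #3:5@95] asks=[#4:9@100]
After op 7 [order #5] limit_sell(price=103, qty=9): fills=none; bids=[#2:3@97 #3:5@95] asks=[#4:9@100 #5:9@103]
After op 8 [order #6] limit_buy(price=104, qty=4): fills=#6x#4:4@100; bids=[#2:3@97 #3:5@95] asks=[#4:5@100 #5:9@103]

Answer: bid=101 ask=-
bid=- ask=-
bid=97 ask=-
bid=97 ask=-
bid=97 ask=-
bid=97 ask=100
bid=97 ask=100
bid=97 ask=100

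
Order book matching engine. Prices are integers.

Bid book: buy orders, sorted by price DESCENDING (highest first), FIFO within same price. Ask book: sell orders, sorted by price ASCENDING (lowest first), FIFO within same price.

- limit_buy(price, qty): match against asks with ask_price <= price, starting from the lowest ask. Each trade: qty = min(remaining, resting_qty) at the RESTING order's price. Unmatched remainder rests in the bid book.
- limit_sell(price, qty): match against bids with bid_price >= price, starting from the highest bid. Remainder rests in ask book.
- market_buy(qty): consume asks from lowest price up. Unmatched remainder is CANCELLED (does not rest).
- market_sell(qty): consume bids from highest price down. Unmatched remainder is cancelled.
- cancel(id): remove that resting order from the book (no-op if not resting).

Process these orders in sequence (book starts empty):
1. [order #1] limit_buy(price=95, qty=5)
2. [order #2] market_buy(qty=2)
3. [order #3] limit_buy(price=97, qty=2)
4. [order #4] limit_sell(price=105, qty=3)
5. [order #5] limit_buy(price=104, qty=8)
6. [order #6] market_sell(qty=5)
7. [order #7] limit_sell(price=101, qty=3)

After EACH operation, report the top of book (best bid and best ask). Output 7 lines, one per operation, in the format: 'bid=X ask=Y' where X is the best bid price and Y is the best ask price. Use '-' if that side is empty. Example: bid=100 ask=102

After op 1 [order #1] limit_buy(price=95, qty=5): fills=none; bids=[#1:5@95] asks=[-]
After op 2 [order #2] market_buy(qty=2): fills=none; bids=[#1:5@95] asks=[-]
After op 3 [order #3] limit_buy(price=97, qty=2): fills=none; bids=[#3:2@97 #1:5@95] asks=[-]
After op 4 [order #4] limit_sell(price=105, qty=3): fills=none; bids=[#3:2@97 #1:5@95] asks=[#4:3@105]
After op 5 [order #5] limit_buy(price=104, qty=8): fills=none; bids=[#5:8@104 #3:2@97 #1:5@95] asks=[#4:3@105]
After op 6 [order #6] market_sell(qty=5): fills=#5x#6:5@104; bids=[#5:3@104 #3:2@97 #1:5@95] asks=[#4:3@105]
After op 7 [order #7] limit_sell(price=101, qty=3): fills=#5x#7:3@104; bids=[#3:2@97 #1:5@95] asks=[#4:3@105]

Answer: bid=95 ask=-
bid=95 ask=-
bid=97 ask=-
bid=97 ask=105
bid=104 ask=105
bid=104 ask=105
bid=97 ask=105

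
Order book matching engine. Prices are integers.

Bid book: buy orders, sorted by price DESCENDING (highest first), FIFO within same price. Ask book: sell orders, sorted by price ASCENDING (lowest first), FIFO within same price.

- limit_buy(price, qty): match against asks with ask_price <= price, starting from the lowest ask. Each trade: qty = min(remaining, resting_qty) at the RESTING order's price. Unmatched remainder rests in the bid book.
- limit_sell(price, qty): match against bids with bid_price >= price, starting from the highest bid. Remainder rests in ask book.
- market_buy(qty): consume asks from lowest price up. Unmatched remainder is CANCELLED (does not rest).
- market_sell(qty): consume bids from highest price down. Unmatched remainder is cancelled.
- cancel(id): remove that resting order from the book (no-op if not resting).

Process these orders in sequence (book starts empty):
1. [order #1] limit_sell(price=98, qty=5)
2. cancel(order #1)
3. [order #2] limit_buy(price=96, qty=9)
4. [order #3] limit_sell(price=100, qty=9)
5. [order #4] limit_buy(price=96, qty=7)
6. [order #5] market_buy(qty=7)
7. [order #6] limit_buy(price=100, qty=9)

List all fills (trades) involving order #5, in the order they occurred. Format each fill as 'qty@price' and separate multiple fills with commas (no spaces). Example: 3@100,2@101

After op 1 [order #1] limit_sell(price=98, qty=5): fills=none; bids=[-] asks=[#1:5@98]
After op 2 cancel(order #1): fills=none; bids=[-] asks=[-]
After op 3 [order #2] limit_buy(price=96, qty=9): fills=none; bids=[#2:9@96] asks=[-]
After op 4 [order #3] limit_sell(price=100, qty=9): fills=none; bids=[#2:9@96] asks=[#3:9@100]
After op 5 [order #4] limit_buy(price=96, qty=7): fills=none; bids=[#2:9@96 #4:7@96] asks=[#3:9@100]
After op 6 [order #5] market_buy(qty=7): fills=#5x#3:7@100; bids=[#2:9@96 #4:7@96] asks=[#3:2@100]
After op 7 [order #6] limit_buy(price=100, qty=9): fills=#6x#3:2@100; bids=[#6:7@100 #2:9@96 #4:7@96] asks=[-]

Answer: 7@100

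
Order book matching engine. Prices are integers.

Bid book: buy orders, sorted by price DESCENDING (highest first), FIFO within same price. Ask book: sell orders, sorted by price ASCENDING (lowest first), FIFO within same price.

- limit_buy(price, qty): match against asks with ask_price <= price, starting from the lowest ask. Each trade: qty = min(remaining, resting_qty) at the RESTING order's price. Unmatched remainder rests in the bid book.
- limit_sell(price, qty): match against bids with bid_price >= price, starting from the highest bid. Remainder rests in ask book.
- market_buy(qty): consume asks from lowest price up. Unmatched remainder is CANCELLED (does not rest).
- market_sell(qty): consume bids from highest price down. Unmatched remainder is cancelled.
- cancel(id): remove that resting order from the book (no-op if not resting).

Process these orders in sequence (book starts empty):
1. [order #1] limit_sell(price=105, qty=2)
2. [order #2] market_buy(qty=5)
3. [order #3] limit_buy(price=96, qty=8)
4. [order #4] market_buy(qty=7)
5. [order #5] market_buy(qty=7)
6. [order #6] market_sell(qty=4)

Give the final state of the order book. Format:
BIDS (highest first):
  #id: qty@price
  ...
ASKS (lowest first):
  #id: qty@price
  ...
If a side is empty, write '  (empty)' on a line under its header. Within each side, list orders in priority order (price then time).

Answer: BIDS (highest first):
  #3: 4@96
ASKS (lowest first):
  (empty)

Derivation:
After op 1 [order #1] limit_sell(price=105, qty=2): fills=none; bids=[-] asks=[#1:2@105]
After op 2 [order #2] market_buy(qty=5): fills=#2x#1:2@105; bids=[-] asks=[-]
After op 3 [order #3] limit_buy(price=96, qty=8): fills=none; bids=[#3:8@96] asks=[-]
After op 4 [order #4] market_buy(qty=7): fills=none; bids=[#3:8@96] asks=[-]
After op 5 [order #5] market_buy(qty=7): fills=none; bids=[#3:8@96] asks=[-]
After op 6 [order #6] market_sell(qty=4): fills=#3x#6:4@96; bids=[#3:4@96] asks=[-]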